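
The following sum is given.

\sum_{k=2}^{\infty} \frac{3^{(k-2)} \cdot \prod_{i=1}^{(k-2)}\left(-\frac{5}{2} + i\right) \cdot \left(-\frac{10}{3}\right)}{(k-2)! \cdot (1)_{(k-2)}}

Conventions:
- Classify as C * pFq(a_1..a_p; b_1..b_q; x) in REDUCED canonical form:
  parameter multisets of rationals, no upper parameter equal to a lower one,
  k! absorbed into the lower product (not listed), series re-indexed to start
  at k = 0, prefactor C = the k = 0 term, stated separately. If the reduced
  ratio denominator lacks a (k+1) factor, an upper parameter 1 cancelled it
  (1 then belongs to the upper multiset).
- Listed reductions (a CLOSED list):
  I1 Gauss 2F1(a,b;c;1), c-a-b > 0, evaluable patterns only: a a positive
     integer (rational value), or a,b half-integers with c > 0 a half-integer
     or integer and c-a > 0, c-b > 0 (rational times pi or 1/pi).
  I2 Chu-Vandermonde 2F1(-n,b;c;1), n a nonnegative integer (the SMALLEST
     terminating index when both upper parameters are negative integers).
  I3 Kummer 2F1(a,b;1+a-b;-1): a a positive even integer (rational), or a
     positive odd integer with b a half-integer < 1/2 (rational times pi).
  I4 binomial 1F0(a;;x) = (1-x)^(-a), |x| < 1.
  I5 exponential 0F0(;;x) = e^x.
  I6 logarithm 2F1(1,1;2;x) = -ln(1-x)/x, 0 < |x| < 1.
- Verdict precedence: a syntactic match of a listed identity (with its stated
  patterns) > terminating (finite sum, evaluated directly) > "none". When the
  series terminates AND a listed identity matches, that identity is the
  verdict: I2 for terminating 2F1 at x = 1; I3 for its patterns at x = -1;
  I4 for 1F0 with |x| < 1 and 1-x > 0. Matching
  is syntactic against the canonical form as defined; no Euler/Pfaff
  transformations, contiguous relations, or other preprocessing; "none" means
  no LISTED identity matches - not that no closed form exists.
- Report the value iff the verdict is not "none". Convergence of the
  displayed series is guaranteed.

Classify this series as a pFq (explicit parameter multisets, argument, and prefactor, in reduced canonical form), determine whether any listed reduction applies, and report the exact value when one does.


This is -\frac{10}{3} * 1F1(-\frac{3}{2}; 1; 3) in reduced canonical form. Verdict: none. Every listed pattern misses the 1F1 form at 3, upper {-\frac{3}{2}}.

Key step: x = 3 and the running product (prefactor -10/3) telescopes to a rising factorial.
Consecutive-term ratio: r(k) = 3 * (k-\frac{3}{2}) / [(k+1) (k+1)] - rational; roots negated = parameters, x = 3, C = -\frac{10}{3}.


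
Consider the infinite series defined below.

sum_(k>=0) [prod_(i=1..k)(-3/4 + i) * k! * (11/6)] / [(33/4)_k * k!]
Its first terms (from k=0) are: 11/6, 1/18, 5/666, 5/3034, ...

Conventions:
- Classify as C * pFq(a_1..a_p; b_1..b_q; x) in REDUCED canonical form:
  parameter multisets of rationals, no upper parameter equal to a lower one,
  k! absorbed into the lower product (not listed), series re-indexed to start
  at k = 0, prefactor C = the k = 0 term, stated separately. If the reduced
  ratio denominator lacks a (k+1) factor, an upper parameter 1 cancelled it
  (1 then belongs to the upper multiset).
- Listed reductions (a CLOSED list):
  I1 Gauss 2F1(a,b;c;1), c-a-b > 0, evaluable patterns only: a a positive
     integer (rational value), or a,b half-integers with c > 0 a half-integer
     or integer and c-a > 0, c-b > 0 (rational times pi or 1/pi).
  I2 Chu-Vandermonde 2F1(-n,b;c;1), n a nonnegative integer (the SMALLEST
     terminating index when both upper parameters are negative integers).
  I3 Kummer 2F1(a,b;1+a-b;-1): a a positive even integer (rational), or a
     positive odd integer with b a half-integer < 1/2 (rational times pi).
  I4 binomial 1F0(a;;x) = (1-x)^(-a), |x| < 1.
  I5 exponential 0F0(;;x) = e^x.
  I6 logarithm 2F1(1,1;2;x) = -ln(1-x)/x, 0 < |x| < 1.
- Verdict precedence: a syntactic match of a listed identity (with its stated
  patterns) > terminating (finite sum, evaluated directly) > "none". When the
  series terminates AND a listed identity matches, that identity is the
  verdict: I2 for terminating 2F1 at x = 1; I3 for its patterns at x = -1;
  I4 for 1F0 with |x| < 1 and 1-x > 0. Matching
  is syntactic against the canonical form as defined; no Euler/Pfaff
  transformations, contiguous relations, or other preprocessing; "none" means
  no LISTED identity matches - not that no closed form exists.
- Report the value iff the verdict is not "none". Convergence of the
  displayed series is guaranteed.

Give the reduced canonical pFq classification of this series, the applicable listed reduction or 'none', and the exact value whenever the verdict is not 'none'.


Canonical form: C = 11/6 times 2F1 with upper {1/4, 1}, lower {33/4}, x = 1. Verdict: Gauss's theorem (I1) matches (x = 1: the Gamma ratio telescopes since c-a-b = 7 > 0 and a = 1 in Z>0). Hence: 319/168.

Key observation: t_0 = 11/6 here, and the factorial ratio (C = 11/6) (k+a-1)!/(a-1)! is a rising factorial (a)_k.
Adjacent-term ratio: r(k) = 1 * (k+1/4) (k+1) / [(k+33/4) (k+1)] - rational; roots negated = parameters, x = 1, C = 11/6.


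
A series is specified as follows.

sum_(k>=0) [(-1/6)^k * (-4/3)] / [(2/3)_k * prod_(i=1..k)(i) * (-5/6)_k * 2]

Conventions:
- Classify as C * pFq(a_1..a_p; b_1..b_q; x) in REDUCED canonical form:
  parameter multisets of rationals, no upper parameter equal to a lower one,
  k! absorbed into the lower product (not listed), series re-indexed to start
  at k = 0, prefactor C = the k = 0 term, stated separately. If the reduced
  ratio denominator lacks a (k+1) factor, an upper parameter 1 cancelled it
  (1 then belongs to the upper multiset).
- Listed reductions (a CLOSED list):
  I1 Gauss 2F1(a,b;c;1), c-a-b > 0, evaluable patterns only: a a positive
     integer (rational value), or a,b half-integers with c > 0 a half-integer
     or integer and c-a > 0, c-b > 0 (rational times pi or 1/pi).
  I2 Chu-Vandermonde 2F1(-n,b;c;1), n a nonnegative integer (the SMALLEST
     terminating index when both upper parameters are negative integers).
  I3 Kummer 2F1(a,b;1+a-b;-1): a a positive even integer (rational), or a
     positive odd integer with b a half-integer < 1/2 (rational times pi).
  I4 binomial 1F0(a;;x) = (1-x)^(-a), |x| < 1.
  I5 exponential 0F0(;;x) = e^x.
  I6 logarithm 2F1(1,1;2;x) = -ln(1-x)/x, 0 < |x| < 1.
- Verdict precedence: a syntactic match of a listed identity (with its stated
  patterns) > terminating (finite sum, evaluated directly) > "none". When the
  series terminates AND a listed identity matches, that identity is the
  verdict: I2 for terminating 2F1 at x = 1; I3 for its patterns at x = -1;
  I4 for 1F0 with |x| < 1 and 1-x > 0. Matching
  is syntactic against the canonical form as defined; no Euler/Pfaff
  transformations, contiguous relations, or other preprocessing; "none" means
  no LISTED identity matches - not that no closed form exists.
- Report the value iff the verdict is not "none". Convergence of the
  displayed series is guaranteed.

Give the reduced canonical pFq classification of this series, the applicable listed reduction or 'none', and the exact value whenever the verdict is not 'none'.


Reduced: x = -1/6, 0F2, upper = {-}, lower = {-5/6, 2/3}, C = -2/3. Verdict: none here - no I1-I6 shape fits x = -1/6 with lower {-5/6, 2/3}.

Key observation: with t_0 = -2/3, the constant factors (C = -2/3, x = -1/6) combine into one prefactor.
Step ratio: r(k) = (-1/6) * 1 / [(k-5/6) (k+2/3) (k+1)] - rational in k. x = (-1/6); t_0 = -2/3; negate the roots.


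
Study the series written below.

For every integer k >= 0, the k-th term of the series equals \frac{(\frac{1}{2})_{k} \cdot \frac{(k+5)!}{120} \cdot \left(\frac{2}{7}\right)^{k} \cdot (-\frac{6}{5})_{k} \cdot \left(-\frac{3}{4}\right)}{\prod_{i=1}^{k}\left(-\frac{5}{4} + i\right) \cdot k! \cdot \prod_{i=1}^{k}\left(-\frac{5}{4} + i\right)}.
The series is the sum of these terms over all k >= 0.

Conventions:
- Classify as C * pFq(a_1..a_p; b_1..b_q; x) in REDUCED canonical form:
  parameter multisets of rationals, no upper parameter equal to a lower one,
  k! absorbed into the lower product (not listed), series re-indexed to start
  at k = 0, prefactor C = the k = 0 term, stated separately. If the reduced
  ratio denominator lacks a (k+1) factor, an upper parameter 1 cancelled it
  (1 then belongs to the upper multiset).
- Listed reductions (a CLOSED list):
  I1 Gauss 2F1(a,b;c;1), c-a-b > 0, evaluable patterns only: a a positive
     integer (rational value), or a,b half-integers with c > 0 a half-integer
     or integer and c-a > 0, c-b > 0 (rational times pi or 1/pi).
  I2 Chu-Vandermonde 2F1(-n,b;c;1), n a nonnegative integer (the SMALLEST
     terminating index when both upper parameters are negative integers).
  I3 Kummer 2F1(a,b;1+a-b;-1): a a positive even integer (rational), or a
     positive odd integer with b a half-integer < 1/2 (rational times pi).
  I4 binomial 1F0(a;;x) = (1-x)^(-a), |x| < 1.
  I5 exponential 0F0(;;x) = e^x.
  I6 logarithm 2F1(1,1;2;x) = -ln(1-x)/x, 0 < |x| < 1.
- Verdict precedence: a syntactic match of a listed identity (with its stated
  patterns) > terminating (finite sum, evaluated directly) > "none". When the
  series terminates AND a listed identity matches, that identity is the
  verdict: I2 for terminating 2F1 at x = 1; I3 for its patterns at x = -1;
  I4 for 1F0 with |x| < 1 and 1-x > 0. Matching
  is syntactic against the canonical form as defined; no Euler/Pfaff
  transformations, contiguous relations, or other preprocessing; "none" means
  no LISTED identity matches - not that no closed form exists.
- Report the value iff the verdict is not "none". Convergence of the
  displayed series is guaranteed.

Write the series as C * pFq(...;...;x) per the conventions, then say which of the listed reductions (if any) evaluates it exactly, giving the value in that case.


Canonical form: C = -\frac{3}{4} times 3F2 with upper {-\frac{6}{5}, \frac{1}{2}, 6}, lower {-\frac{1}{4}, -\frac{1}{4}}, x = \frac{2}{7}. Verdict: none. No listed pattern accepts 3F2(-\frac{6}{5}, \frac{1}{2}, 6; -\frac{1}{4}, -\frac{1}{4}; \frac{2}{7}).

Key observation: from the first term -\frac{3}{4}: the factorial ratio (prefactor -3/4) (k+a-1)!/(a-1)! is a rising factorial (a)_k.
Step ratio: r(k) = \frac{2}{7} * (k-\frac{6}{5}) (k+\frac{1}{2}) (k+6) / [(k-\frac{1}{4}) (k-\frac{1}{4}) (k+1)] - rational in k, leading ratio \frac{2}{7}; with t_0 = -\frac{3}{4}, classification follows.


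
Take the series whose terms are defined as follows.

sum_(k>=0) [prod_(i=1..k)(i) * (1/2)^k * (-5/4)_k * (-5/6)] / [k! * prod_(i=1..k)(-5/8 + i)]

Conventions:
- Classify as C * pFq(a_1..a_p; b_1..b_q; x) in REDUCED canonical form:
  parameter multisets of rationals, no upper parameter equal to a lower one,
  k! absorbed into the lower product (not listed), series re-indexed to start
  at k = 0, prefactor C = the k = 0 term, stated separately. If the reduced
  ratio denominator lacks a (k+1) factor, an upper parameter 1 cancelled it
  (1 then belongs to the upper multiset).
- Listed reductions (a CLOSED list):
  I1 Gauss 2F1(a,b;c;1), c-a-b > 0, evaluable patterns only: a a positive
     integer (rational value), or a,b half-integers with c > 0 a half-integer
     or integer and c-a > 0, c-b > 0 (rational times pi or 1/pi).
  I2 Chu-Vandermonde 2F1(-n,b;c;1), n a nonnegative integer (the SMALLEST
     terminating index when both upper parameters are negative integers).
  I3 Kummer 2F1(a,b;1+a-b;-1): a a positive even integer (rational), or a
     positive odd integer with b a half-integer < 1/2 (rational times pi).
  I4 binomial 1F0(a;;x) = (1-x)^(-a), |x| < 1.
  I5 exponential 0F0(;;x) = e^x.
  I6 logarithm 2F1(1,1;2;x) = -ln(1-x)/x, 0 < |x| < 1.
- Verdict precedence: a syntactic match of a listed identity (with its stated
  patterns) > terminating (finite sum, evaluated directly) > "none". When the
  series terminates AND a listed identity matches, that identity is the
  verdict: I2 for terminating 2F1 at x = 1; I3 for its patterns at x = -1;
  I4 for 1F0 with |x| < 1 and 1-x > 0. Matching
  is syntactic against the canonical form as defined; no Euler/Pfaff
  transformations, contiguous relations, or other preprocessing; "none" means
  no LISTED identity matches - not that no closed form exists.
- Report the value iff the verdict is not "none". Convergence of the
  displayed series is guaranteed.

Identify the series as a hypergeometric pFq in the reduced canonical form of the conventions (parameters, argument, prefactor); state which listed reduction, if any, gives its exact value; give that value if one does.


Classification (C = -5/6): 2F1 with upper {-5/4, 1}, lower {3/8}, argument x = 1/2. Verdict: none. Every listed pattern misses the 2F1 form at 1/2, upper {-5/4, 1}.

Key step: with t_0 = -5/6, the lower running product (C = -5/6) is a rising factorial.
Term ratio: r(k) = (1/2) * (k-5/4) (k+1) / [(k+3/8) (k+1)] - poly over poly, x = (1/2) from leading terms; C = -5/6 at k = 0.


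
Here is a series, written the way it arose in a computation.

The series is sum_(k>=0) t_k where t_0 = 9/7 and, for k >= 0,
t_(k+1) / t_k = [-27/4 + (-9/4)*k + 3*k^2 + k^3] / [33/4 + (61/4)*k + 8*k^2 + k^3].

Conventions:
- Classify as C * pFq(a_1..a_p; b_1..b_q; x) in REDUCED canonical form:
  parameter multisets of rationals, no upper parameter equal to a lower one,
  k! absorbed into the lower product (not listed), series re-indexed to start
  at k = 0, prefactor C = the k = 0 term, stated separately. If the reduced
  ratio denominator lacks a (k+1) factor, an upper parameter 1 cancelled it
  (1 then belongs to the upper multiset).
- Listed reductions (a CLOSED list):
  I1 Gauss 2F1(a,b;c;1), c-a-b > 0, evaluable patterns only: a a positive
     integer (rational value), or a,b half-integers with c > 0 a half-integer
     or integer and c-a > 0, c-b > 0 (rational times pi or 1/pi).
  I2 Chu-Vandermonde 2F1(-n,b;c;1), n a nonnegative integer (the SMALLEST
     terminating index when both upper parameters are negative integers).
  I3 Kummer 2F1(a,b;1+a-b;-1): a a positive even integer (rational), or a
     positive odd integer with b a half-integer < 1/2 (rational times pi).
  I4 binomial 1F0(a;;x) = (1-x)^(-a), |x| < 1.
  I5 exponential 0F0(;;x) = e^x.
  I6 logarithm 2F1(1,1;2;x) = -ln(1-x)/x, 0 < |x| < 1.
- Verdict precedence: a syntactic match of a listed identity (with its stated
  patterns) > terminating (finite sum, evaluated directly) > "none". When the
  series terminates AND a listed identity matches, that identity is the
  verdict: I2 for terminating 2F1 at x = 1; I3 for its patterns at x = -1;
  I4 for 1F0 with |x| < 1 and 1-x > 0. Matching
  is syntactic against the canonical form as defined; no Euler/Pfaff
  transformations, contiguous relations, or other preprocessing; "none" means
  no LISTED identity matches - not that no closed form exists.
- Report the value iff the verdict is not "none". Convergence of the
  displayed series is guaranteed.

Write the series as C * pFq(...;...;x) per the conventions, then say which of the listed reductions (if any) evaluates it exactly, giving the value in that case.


At argument 1: a 2F1 with upper {-3/2, 3}, lower {11/2}, scaled by C = 9/7. Verdict at x = 1: Gauss (I1, integer-parameter pattern) matches (x = 1: the Gamma ratio telescopes since c-a-b = 4 > 0 and a = 3 in Z>0). Sum: 27/64.

The tell: x = 1 and cancel k + 3/2 from the displayed ratio first; then prefactor 9/7.
Step ratio: r(k) = 1 * (k-3/2) (k+3) / [(k+11/2) (k+1)] - poly over poly, x = 1 from leading terms; C = 9/7 at k = 0.


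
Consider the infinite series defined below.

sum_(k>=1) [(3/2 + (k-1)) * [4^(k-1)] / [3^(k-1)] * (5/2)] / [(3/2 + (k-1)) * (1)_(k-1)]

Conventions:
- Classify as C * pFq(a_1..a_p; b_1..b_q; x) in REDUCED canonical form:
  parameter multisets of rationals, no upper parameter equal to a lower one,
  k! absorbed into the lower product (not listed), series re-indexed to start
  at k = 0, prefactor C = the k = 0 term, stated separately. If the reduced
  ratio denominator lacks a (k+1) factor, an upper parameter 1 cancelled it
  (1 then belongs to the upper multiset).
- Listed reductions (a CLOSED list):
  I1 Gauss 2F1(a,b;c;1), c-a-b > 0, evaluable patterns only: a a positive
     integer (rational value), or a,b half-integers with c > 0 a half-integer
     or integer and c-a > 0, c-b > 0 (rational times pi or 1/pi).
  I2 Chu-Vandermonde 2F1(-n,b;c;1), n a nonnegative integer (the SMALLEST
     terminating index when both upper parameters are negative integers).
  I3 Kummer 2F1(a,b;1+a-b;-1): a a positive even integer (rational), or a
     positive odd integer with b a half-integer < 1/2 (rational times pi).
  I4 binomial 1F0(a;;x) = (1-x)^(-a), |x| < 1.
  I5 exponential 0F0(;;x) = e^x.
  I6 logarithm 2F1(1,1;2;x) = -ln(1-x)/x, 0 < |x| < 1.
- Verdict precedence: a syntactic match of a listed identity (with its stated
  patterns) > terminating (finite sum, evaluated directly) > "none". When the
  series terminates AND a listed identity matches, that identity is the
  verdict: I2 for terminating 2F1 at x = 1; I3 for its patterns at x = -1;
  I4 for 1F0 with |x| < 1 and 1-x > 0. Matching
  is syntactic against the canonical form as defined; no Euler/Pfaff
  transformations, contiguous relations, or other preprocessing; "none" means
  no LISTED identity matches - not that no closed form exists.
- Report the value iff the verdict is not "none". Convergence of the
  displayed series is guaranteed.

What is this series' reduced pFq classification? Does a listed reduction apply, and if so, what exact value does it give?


Classification (C = 5/2): 0F0 with upper {-}, lower {-}, argument x = 4/3. Verdict: the exponential series (I5) fires (the 0F0 exponential series at x = 4/3). Hence: (5/2) * e^(4/3).

Structural cue: with t_0 = 5/2, (1)_k (prefactor 5/2) is k! itself.
Ratio: r(k) = (4/3) * 1 / [(k+1)] - poly over poly, x = (4/3) from leading terms; C = 5/2 at k = 0.


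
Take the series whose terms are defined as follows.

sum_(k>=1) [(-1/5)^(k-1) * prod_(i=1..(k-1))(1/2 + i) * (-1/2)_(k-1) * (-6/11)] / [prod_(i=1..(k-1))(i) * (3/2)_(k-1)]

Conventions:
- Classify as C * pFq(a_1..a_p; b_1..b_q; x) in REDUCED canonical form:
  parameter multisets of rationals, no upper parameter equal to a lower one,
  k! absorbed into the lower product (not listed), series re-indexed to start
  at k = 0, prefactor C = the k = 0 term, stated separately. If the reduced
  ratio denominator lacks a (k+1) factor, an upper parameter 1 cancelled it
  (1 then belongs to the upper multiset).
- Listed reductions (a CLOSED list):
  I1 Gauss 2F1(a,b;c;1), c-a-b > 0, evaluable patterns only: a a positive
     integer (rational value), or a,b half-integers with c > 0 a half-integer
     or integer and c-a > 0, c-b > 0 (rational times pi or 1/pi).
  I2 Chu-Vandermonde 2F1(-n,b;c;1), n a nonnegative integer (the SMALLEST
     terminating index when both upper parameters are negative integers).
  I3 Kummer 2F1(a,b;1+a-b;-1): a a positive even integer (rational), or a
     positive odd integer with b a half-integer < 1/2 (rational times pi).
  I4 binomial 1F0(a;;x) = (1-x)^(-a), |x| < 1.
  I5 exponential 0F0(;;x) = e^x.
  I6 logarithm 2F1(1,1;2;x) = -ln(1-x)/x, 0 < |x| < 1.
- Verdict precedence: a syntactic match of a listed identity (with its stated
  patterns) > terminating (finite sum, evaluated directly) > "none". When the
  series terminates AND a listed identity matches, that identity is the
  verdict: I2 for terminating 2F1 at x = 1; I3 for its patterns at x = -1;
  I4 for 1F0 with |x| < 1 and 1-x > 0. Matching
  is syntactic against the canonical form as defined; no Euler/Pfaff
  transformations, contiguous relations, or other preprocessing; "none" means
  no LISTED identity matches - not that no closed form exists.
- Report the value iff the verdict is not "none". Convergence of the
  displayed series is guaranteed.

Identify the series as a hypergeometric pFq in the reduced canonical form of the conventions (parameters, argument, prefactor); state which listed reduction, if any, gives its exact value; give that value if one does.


Prefactor -6/11, argument -1/5: 1F0 with upper {-1/2} over lower {-}. Verdict at x = -1/5: the I4 binomial reduction matches (the 1F0 binomial series: exponent 1/2, x = -1/5). Exact value: (-6/11) * (6/5)^(1/2).

The tell: with t_0 = -6/11, the running product (C = -6/11, x = -1/5) telescopes to a rising factorial.
Adjacent-term ratio: r(k) = (-1/5) * (k-1/2) / [(k+1)] - poly over poly, x = (-1/5) from leading terms; C = -6/11 at k = 0.


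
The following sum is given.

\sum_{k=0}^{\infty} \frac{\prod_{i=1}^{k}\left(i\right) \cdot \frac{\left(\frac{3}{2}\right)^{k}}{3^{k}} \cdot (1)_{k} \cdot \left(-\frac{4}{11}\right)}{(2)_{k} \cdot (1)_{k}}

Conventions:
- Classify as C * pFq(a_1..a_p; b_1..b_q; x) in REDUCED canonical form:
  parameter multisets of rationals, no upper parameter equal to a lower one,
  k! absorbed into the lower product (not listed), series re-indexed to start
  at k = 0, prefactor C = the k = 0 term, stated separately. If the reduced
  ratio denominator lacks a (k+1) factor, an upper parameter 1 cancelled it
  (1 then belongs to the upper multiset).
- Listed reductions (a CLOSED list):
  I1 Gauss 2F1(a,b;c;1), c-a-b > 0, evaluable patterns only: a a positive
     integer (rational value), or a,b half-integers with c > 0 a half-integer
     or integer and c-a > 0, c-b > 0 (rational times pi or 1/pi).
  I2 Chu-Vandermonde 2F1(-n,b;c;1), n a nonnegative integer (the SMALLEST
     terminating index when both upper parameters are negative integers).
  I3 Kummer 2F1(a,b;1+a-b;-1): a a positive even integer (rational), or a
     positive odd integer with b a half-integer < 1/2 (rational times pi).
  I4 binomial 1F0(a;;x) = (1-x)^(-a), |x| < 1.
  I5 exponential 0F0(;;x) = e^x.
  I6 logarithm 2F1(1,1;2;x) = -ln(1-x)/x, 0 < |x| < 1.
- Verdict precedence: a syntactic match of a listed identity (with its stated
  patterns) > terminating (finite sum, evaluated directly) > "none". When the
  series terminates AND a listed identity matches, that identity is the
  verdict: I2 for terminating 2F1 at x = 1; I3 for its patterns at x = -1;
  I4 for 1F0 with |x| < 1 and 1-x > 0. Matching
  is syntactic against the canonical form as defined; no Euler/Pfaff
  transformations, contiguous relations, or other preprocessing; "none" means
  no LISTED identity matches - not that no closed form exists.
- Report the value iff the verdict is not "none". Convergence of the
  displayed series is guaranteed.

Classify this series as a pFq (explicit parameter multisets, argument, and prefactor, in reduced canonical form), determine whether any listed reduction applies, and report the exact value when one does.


With C = -\frac{4}{11}: the canonical form is 2F1(1, 1; 2; \frac{1}{2}). Verdict: logarithm (I6) applies (the logarithm: parameters (1,1;2), x = \frac{1}{2}). Value: \frac{8}{11} \cdot \ln\left(\frac{1}{2}\right).

The tell: from the first term -\frac{4}{11}: the running product (prefactor -4/11) telescopes to a rising factorial.
Ratio: r(k) = \frac{1}{2} * (k+1) (k+1) / [(k+2) (k+1)] ; factor over Q: parameters, x = \frac{1}{2}, and C = -\frac{4}{11}.


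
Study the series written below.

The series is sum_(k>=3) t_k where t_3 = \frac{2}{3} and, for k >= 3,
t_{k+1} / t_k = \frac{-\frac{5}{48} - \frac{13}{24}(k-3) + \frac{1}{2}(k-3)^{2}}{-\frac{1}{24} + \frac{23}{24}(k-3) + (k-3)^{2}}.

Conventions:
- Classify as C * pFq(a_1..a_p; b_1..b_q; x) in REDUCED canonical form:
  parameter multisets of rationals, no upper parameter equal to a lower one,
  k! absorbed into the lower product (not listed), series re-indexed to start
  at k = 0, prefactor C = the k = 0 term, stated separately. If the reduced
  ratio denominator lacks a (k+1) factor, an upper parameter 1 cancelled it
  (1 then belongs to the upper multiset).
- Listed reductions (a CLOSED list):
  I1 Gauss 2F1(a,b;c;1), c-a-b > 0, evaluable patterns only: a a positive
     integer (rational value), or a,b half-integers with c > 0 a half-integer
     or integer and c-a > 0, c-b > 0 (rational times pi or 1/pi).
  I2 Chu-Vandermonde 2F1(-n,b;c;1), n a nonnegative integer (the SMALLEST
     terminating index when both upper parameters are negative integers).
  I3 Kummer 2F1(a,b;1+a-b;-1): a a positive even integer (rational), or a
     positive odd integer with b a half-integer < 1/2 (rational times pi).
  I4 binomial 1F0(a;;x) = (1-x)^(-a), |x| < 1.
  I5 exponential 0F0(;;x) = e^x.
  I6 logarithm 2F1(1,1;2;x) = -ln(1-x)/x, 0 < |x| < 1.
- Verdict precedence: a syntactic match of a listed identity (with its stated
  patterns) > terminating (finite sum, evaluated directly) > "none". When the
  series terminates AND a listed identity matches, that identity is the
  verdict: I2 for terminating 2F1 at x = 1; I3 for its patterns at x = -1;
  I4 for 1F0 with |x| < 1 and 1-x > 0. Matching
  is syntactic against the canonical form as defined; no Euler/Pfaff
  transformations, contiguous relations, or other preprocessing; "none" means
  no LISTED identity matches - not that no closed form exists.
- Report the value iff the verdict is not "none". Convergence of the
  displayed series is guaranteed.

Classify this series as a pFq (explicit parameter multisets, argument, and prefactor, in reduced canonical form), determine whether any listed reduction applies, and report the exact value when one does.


This is \frac{2}{3} * 2F1(-\frac{5}{4}, \frac{1}{6}; -\frac{1}{24}; \frac{1}{2}) in reduced canonical form. Verdict: none. No listed pattern accepts 2F1(-\frac{5}{4}, \frac{1}{6}; -\frac{1}{24}; \frac{1}{2}).

Structural cue: x = \frac{1}{2} and the expanded ratio factors over Q; prefactor 2/3, roots give parameters.
Adjacent-term ratio: r(k) = \frac{1}{2} * (k-\frac{5}{4}) (k+\frac{1}{6}) / [(k-\frac{1}{24}) (k+1)] - rational; roots negated = parameters, x = \frac{1}{2}, C = \frac{2}{3}.


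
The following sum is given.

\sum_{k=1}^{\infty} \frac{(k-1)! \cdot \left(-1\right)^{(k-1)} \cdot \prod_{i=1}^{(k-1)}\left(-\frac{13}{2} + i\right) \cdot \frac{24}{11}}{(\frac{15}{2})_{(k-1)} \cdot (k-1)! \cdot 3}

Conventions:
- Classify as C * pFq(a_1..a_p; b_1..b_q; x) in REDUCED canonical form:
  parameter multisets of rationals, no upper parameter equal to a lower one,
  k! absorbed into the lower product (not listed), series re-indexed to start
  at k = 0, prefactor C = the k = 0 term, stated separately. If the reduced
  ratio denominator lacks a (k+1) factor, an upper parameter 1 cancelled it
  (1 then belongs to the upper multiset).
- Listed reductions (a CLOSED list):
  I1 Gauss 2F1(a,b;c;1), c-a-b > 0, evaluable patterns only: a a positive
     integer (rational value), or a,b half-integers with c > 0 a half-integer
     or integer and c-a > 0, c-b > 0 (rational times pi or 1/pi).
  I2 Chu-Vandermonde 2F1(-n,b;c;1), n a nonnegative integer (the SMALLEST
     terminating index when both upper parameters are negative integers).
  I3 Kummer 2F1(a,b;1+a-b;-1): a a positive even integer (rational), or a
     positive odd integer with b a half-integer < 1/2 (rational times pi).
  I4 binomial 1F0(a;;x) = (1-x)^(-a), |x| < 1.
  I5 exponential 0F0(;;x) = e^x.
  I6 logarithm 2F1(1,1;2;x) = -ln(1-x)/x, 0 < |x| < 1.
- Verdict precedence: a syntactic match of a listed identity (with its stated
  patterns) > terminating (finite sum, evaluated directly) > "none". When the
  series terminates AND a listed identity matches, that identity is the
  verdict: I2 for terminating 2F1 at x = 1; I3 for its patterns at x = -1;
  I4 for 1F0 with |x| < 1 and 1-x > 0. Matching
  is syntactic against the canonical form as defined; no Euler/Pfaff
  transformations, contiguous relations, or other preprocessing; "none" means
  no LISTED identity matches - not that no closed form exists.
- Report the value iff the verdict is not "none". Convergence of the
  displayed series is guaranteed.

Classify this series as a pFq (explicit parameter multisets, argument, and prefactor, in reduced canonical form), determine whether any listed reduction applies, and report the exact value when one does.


First insight: from the first term \frac{8}{11}: the constant factors (C = 8/11) combine into one prefactor.
Consecutive-term ratio: r(k) = -1 * (k-\frac{11}{2}) (k+1) / [(k+\frac{15}{2}) (k+1)] - rational in k. x = -1; t_0 = \frac{8}{11}; negate the roots.

With C = \frac{8}{11}: the canonical form is 2F1(-\frac{11}{2}, 1; \frac{15}{2}; -1). Verdict: Kummer (I3) matches (x = -1; c = \frac{15}{2} equals 1+a-b for upper {-\frac{11}{2}, 1}: listed pattern). Its exact value is \frac{273}{512} \cdot \pi.


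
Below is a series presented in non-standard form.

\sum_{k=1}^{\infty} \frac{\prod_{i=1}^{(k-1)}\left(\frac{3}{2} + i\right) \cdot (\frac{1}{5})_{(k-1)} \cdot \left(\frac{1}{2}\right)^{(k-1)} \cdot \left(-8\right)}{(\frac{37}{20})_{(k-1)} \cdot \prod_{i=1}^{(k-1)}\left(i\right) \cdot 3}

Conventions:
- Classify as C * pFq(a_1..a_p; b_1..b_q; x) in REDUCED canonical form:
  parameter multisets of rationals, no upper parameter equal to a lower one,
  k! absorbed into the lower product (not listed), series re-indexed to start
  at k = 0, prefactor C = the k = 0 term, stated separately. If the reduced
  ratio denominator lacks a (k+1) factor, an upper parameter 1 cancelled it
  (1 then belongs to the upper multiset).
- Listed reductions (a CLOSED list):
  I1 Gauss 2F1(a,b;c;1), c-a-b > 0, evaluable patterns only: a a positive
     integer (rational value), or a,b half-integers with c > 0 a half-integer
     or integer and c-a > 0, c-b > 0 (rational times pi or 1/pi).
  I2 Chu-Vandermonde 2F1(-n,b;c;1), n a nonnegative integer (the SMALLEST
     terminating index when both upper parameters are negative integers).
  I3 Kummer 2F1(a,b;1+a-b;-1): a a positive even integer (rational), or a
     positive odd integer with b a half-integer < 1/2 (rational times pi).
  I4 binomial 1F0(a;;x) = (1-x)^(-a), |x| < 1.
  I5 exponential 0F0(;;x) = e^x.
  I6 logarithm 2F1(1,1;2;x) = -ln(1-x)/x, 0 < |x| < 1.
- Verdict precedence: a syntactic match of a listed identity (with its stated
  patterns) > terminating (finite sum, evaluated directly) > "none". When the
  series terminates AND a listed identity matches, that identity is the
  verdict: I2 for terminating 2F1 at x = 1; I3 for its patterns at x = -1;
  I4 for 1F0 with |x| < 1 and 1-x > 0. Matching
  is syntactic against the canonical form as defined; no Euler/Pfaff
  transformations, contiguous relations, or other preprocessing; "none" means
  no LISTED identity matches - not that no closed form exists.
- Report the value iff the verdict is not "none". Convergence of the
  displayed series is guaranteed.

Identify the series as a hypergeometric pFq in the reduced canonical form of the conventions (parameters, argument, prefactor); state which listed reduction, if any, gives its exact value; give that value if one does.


With C = -\frac{8}{3}: the canonical form is 2F1(\frac{1}{5}, \frac{5}{2}; \frac{37}{20}; \frac{1}{2}). Verdict: none - this 2F1 at x = \frac{1}{2} matches no listed pattern, and upper {\frac{1}{5}, \frac{5}{2}} holds no stopper.

Key step: t_0 = -\frac{8}{3} here, and the constant factors (C = -8/3) combine into one prefactor.
Step ratio: r(k) = \frac{1}{2} * (k+\frac{1}{5}) (k+\frac{5}{2}) / [(k+\frac{37}{20}) (k+1)] - poly over poly, x = \frac{1}{2} from leading terms; C = -\frac{8}{3} at k = 0.


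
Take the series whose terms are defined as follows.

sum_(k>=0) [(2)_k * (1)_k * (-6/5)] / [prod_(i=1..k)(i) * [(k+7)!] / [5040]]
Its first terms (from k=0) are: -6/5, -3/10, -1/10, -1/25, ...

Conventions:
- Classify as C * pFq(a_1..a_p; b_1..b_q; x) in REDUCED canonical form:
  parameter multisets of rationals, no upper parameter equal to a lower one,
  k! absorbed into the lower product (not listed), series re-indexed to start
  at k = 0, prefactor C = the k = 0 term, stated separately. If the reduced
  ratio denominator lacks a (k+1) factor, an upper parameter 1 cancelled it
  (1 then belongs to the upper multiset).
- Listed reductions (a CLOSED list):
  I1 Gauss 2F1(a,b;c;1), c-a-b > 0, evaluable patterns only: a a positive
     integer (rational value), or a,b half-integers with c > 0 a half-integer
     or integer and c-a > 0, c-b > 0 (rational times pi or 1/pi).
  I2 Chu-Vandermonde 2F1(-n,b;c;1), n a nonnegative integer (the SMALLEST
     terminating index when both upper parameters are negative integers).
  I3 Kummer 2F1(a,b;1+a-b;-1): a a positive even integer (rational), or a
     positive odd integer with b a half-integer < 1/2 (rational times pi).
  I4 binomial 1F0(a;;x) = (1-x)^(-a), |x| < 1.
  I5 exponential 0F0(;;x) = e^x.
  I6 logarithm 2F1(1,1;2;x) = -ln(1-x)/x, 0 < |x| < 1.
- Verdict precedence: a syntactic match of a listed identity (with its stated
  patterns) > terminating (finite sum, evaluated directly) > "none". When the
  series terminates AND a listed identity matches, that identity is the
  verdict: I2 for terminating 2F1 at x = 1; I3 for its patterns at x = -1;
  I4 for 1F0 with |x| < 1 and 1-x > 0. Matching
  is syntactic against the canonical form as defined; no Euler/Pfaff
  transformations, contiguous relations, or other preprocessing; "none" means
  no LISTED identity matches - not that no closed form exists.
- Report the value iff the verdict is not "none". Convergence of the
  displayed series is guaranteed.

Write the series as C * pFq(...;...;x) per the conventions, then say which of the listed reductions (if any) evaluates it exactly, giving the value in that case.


First insight: from the first term -6/5: the denominator's factorial ratio (prefactor -6/5) is a lower Pochhammer.
Adjacent-term ratio: r(k) = 1 * (k+1) (k+2) / [(k+8) (k+1)] - rational in k, leading ratio 1; with t_0 = -6/5, classification follows.

Prefactor -6/5, argument 1: 2F1 with upper {1, 2} over lower {8}. Verdict: this is Gauss (I1, integer-parameter pattern) (x = 1: the Gamma ratio telescopes since c-a-b = 5 > 0 and a = 1 in Z>0). Exact value: -42/25.


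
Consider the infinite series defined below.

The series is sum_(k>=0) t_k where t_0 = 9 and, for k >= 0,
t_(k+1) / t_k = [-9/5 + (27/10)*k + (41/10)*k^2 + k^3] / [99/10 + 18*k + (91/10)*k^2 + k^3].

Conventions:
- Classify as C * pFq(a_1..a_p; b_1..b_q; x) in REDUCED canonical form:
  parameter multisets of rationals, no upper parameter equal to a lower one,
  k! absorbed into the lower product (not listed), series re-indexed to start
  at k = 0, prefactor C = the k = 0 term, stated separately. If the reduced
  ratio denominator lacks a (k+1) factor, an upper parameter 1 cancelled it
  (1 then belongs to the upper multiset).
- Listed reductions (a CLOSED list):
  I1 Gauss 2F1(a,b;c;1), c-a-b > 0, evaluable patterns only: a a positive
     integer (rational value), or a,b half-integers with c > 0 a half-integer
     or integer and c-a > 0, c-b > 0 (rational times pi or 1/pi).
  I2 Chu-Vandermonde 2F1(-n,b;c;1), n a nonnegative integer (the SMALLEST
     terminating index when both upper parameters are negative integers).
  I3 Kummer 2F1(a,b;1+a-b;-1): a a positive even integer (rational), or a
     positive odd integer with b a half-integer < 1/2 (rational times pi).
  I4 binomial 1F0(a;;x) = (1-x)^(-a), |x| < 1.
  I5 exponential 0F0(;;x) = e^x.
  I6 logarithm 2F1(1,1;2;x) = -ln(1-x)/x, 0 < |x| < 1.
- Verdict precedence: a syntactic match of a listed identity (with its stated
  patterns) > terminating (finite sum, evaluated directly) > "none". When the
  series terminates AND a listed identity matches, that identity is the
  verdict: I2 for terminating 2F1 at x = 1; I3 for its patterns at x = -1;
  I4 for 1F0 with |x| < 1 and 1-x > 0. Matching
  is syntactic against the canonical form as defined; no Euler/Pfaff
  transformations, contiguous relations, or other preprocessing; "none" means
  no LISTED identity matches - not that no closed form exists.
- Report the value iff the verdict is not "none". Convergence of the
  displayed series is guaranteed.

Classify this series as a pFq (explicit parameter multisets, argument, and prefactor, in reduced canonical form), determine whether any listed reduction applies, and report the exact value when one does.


At argument 1: a 2F1 with upper {-2/5, 3}, lower {33/5}, scaled by C = 9. Verdict at x = 1: Gauss's theorem (I1) matches (x = 1: the Gamma ratio telescopes since c-a-b = 4 > 0 and a = 3 in Z>0). Its exact value is 4347/625.

The tell: with t_0 = 9, cancel k + 3/2 from the displayed ratio first; then prefactor 9.
Ratio: r(k) = 1 * (k-2/5) (k+3) / [(k+33/5) (k+1)] - rational in k. x = 1; t_0 = 9; negate the roots.


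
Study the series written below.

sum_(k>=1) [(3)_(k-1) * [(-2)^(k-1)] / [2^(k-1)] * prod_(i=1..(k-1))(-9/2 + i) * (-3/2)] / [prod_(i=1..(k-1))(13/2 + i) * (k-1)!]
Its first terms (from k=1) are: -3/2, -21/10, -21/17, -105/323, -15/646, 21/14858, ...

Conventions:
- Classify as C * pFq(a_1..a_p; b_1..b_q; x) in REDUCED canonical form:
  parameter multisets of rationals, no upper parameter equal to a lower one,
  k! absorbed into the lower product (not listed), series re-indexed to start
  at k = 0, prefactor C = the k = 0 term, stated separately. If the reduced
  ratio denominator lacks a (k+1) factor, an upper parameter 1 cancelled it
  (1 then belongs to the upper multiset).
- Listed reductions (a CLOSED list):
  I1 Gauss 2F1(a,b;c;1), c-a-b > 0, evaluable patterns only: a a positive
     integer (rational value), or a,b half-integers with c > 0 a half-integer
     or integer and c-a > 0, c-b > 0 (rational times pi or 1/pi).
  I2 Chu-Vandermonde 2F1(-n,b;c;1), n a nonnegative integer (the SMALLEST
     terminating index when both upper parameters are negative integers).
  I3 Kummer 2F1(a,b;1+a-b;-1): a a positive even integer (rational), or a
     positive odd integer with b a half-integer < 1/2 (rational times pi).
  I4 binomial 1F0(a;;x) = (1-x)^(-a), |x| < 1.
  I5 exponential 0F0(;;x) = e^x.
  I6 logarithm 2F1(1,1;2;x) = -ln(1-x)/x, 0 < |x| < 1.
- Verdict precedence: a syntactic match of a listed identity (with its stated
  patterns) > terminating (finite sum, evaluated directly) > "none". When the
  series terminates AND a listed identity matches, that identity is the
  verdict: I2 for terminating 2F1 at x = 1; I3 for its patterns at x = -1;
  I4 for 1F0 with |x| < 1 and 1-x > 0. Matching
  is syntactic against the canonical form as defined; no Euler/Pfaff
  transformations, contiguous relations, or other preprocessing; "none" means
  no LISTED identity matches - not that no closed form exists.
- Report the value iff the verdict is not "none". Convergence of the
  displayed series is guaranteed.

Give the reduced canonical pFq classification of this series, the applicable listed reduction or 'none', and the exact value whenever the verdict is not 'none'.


x = -1 here; the reduced form reads 2F1, upper {-7/2, 3}, lower {15/2}, C = -3/2. Verdict: the Kummer evaluation I3 applies (x = -1; c = 15/2 equals 1+a-b for upper {-7/2, 3}: listed pattern). Sum: (-27027/16384) * pi.

The tell: t_0 = -3/2 here, and the two k-th powers (C = -3/2) combine into one argument.
Adjacent-term ratio: r(k) = (-1) * (k-7/2) (k+3) / [(k+15/2) (k+1)] - poly over poly, x = (-1) from leading terms; C = -3/2 at k = 0.


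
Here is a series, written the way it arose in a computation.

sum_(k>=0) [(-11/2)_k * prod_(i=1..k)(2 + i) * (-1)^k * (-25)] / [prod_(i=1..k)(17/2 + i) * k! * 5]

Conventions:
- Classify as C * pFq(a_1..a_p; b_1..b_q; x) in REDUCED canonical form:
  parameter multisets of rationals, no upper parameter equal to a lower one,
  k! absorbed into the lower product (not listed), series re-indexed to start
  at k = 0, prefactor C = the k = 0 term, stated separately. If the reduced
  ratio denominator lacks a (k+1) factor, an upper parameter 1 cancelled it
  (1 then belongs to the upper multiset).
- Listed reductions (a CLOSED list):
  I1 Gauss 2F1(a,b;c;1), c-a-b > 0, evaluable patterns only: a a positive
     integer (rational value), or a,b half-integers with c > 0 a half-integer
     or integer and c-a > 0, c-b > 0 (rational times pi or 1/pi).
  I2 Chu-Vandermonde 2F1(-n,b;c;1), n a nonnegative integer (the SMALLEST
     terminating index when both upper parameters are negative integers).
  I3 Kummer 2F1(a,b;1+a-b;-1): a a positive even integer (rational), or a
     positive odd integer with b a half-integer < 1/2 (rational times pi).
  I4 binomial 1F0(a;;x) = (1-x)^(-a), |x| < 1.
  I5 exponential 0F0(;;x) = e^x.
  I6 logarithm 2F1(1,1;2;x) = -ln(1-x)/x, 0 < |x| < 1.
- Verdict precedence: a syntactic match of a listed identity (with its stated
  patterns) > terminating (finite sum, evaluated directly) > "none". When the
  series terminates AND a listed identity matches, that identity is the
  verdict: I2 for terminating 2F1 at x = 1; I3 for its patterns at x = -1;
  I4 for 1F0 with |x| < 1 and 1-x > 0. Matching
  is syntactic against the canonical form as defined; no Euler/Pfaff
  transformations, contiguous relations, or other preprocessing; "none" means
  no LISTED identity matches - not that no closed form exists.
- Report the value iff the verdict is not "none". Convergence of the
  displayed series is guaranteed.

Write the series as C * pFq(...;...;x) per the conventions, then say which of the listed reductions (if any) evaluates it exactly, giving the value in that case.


Reduced: x = -1, 2F1, upper = {-11/2, 3}, lower = {19/2}, C = -5. Verdict (x = -1): Kummer's theorem (I3) applies (x = -1; c = 19/2 equals 1+a-b for upper {-11/2, 3}: listed pattern). Its exact value is (-546975/65536) * pi.

First insight: t_0 = -5 here, and the lower running product (prefactor -5) is a rising factorial.
Term ratio: r(k) = (-1) * (k-11/2) (k+3) / [(k+19/2) (k+1)] - rational; roots negated = parameters, x = (-1), C = -5.
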